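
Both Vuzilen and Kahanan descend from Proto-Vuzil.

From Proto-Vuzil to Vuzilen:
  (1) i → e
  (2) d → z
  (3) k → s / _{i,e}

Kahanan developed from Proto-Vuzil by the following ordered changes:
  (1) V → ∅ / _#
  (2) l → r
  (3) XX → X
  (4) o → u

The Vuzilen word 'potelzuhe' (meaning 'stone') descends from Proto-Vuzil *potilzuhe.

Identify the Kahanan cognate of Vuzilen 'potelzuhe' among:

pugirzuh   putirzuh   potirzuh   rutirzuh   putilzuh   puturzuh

Kahanan: *potilzuhe > potilzuh > potirzuh > putirzuh  (by apocope, unconditioned shift, vowel merger)

putirzuh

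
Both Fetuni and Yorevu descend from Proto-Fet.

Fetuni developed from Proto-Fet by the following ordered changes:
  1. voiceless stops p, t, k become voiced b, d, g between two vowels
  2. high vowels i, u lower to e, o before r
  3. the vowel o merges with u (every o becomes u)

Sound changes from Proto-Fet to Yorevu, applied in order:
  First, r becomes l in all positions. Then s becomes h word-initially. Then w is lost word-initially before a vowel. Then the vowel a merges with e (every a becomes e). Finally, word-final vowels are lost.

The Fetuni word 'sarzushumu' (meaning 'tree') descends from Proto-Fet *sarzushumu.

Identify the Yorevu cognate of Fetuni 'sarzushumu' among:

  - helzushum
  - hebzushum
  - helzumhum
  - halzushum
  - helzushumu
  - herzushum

helzushum

Yorevu: *sarzushumu
  sarzushumu → salzushumu   [unconditioned shift]
  salzushumu → halzushumu   [debuccalisation]
  halzushumu (rule 3 does not apply)
  halzushumu → helzushumu   [vowel merger]
  helzushumu → helzushum   [apocope]
  giving Yorevu helzushum.
Only 'helzushum' matches the regular Yorevu development of *sarzushumu.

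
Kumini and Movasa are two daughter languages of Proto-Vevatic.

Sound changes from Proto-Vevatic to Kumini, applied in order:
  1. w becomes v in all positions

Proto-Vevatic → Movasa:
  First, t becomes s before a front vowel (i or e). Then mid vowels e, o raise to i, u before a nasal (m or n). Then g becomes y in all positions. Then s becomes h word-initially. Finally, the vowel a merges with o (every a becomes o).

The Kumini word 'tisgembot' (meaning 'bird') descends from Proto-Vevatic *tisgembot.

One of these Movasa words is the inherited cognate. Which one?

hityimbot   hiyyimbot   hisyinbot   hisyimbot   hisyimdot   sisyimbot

Movasa: *tisgembot > sisgembot > sisgimbot > sisyimbot > hisyimbot  (by palatalisation, pre-nasal raising, unconditioned shift, debuccalisation)
Only 'hisyimbot' matches the regular Movasa development of *tisgembot.

hisyimbot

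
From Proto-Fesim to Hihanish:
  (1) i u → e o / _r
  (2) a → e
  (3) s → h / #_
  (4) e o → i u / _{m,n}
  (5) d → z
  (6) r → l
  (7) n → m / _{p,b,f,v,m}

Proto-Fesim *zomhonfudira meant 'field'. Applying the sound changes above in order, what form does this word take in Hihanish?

zumhumfuzele

Hihanish: *zomhonfudira > zomhonfudera > zomhonfudere > zumhunfudere > zumhunfuzere > zumhunfuzele > zumhumfuzele  (by pre-rhotic lowering, vowel merger, pre-nasal raising, unconditioned shift, unconditioned shift, nasal place assimilation)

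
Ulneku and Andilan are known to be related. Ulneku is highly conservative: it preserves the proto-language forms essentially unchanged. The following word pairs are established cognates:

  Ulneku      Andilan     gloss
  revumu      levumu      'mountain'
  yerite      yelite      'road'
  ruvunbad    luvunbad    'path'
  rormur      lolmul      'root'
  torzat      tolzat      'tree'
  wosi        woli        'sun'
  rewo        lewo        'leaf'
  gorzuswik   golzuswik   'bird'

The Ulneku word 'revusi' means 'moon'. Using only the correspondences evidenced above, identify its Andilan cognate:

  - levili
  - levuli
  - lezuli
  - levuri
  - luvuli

revumu ~ levumu, rewo ~ lewo — Ulneku r corresponds to Andilan l word-initially before a front vowel.
wosi ~ woli — Ulneku s corresponds to Andilan l between vowels (before a front vowel).
Applying these to Ulneku 'revusi':
  revusi → levusi   (r→l word-initially before a front vowel)
  levusi → levuli   (s→l between vowels (before a front vowel))
So the Andilan cognate is 'levuli'.

levuli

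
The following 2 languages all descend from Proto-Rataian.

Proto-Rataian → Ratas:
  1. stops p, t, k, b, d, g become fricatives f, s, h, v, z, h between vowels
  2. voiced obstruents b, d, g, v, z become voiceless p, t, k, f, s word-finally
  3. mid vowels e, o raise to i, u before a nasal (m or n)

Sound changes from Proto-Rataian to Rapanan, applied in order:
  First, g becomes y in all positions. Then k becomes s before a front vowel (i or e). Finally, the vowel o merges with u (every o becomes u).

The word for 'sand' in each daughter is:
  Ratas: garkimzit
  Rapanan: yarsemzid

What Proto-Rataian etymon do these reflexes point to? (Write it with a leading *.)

Position 5: Ratas has i, Rapanan has e. Rapanan preserves e here (none of its changes turn any other segment into e), so the proto-segment is *e.
Position 9: Ratas has t, Rapanan has d. Rapanan preserves d here (none of its changes turn any other segment into d), so the proto-segment is *d.
Position 1: Ratas has g, Rapanan has y. Ratas preserves g here (none of its changes turn any other segment into g), so the proto-segment is *g.
This points to *garkemzid. Verify forward in each daughter:
Ratas: *garkemzid
  garkemzid (rule 1 does not apply)
  garkemzid → garkemzit   [final devoicing]
  garkemzit → garkimzit   [pre-nasal raising]
  giving Ratas garkimzit.
Rapanan: start from *garkemzid.
  rule 1 (unconditioned shift): garkemzid → yarkemzid
  rule 2 (palatalisation): yarkemzid → yarsemzid
  rule 3: no change — yarsemzid
  ⇒ Rapanan yarsemzid
No other proto-form is consistent with every reflex, so the reconstruction is *garkemzid.

*garkemzid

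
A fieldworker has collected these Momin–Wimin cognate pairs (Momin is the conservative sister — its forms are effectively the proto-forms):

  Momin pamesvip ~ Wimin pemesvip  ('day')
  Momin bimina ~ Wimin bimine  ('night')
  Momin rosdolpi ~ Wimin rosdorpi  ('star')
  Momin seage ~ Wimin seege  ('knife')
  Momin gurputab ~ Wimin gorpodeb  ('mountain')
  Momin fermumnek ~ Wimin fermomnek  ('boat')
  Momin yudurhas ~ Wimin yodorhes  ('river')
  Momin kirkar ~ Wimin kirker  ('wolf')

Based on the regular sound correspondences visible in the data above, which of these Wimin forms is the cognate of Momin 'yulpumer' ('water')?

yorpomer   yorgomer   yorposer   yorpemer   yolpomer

yorpomer

gurputab ~ gorpodeb, yudurhas ~ yodorhes — Momin u corresponds to Wimin o after a consonant, before a consonant other than r, m, n, p, b, f, v.
rosdolpi ~ rosdorpi — Momin l corresponds to Wimin r after a vowel, before a labial obstruent.
fermumnek ~ fermomnek — Momin u corresponds to Wimin o after a consonant, before a nasal.
Applying these to Momin 'yulpumer':
  yulpumer → yolpumer   (u→o after a consonant, before a consonant other than r, m, n, p, b, f, v)
  yolpumer → yorpumer   (l→r after a vowel, before a labial obstruent)
  yorpumer → yorpomer   (u→o after a consonant, before a nasal)
So the Wimin cognate is 'yorpomer'.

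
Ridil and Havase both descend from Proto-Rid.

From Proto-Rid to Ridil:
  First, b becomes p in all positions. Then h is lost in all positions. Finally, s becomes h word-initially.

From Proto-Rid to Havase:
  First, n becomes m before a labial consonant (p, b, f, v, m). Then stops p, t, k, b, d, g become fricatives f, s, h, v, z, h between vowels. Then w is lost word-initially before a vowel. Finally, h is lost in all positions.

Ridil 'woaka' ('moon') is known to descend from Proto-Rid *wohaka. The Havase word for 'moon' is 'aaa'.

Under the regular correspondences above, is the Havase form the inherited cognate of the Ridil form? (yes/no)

Derive the expected Havase reflex of *wohaka:
Havase: start from *wohaka.
  rule 1: no change — wohaka
  rule 2 (intervocalic lenition): wohaka → wohaha
  rule 3 (glide loss): wohaha → ohaha
  rule 4 (h-loss): ohaha → oaa
  ⇒ Havase oaa
The regular Havase reflex would be 'oaa', but the attested form is 'aaa'. The correspondence is irregular, so they are not cognates (the Havase form has a different source).

no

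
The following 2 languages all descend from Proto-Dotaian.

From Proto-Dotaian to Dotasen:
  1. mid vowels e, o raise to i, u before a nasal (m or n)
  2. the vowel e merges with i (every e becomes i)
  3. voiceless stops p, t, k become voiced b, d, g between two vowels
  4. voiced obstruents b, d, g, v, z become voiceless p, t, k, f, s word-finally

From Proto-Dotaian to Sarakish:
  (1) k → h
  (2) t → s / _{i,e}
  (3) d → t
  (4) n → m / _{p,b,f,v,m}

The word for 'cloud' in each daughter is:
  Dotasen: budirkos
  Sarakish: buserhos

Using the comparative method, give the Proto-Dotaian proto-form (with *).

*buterkos

Position 6: Dotasen has k, Sarakish has h. Taking the neighbouring segments as reconstructed: Dotasen k can only go back to *k; Sarakish h could go back to *k or *h — the one source consistent with every daughter is *k.
Position 4: Dotasen has i, Sarakish has e. Sarakish preserves e here (none of its changes turn any other segment into e), so the proto-segment is *e.
This points to *buterkos. Verify forward in each daughter:
Dotasen: *buterkos > butirkos > budirkos  (by vowel merger, intervocalic voicing)
Sarakish: *buterkos
  buterkos → buterhos   [unconditioned shift]
  buterhos → buserhos   [palatalisation]
  buserhos (rule 3 does not apply)
  buserhos (rule 4 does not apply)
  giving Sarakish buserhos.
Only *buterkos yields all of Dotasen budirkos, Sarakish buserhos.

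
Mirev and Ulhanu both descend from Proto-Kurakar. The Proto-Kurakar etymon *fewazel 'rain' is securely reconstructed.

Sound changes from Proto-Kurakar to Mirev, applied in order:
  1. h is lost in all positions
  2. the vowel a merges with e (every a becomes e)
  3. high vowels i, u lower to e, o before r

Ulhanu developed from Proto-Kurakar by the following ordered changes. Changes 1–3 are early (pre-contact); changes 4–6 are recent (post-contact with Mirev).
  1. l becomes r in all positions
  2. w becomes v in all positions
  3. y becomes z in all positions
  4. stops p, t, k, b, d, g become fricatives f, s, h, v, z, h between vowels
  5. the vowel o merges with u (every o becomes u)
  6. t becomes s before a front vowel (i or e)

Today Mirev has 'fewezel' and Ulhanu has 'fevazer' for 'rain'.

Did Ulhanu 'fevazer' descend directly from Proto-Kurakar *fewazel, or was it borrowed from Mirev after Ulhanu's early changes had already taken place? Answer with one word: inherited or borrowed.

If inherited, *fewazel would pass through all of Ulhanu's changes:
Ulhanu: *fewazel > fewazer > fevazer  (by unconditioned shift, unconditioned shift)
If borrowed from Mirev 'fewezel' after the early changes, it would undergo only the recent ones:
  rule 4 (intervocalic lenition): no change (fewezel)
  rule 5 (vowel merger): no change (fewezel)
  rule 6 (palatalisation): no change (fewezel)
  ⇒ as a loan: fewezel
Ulhanu 'fevazer' matches the inherited outcome exactly, so it is an inherited cognate, not a loan.

inherited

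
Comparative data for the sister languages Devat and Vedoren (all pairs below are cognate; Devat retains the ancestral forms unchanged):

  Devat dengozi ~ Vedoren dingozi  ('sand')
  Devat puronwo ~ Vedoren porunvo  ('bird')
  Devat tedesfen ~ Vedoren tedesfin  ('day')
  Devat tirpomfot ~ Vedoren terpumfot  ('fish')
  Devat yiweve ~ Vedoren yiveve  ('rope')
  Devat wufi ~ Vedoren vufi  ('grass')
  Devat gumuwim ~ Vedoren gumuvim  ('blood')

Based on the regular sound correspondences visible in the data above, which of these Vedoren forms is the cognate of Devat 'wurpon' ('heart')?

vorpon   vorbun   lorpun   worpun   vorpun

wufi ~ vufi — Devat w corresponds to Vedoren v word-initially before a back vowel.
puronwo ~ porunvo — Devat u corresponds to Vedoren o after a consonant, before r.
puronwo ~ porunvo — Devat o corresponds to Vedoren u after a consonant, before a nasal.
Applying these to Devat 'wurpon':
  wurpon → vurpon   (w→v word-initially before a back vowel)
  vurpon → vorpon   (u→o after a consonant, before r)
  vorpon → vorpun   (o→u after a consonant, before a nasal)
So the Vedoren cognate is 'vorpun'.

vorpun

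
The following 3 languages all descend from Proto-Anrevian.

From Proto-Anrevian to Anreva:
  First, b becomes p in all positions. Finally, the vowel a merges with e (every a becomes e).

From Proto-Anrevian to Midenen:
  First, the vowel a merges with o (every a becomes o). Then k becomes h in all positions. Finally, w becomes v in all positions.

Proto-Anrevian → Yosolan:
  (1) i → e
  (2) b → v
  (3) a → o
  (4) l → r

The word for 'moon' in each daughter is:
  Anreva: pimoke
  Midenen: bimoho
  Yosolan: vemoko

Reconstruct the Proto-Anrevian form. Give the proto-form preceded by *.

Position 6: Anreva has e, Midenen has o, Yosolan has o. Taking the neighbouring segments as reconstructed: Anreva e could go back to *a or *e; Midenen o could go back to *a or *o; Yosolan o could go back to *a or *o — the one source consistent with every daughter is *a.
Position 5: Anreva has k, Midenen has h, Yosolan has k. Anreva preserves k here (none of its changes turn any other segment into k), so the proto-segment is *k.
Position 1: Anreva has p, Midenen has b, Yosolan has v. Midenen preserves b here (none of its changes turn any other segment into b), so the proto-segment is *b.
Verify the candidate proto-form against each daughter:
Anreva: *bimoka > pimoka > pimoke  (by unconditioned shift, vowel merger)
Midenen: *bimoka > bimoko > bimoho  (by vowel merger, unconditioned shift)
Yosolan: start from *bimoka.
  rule 1 (vowel merger): bimoka → bemoka
  rule 2 (unconditioned shift): bemoka → vemoka
  rule 3 (vowel merger): vemoka → vemoko
  rule 4: no change — vemoko
  ⇒ Yosolan vemoko
*bimoka is the unique common source.

*bimoka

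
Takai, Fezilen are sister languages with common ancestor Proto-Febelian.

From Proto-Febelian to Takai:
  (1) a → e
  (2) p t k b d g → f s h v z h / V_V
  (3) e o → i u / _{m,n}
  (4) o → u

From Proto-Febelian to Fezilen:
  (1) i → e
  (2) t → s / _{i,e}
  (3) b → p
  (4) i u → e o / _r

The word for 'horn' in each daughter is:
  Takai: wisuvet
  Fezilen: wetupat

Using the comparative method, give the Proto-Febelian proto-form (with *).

*witubat

Position 5: Takai has v, Fezilen has p. Taking the neighbouring segments as reconstructed: Takai v could go back to *b or *v; Fezilen p could go back to *p or *b — the one source consistent with every daughter is *b.
Position 2: Takai has i, Fezilen has e. Taking the neighbouring segments as reconstructed: Takai i can only go back to *i; Fezilen e could go back to *e or *i — the one source consistent with every daughter is *i.
Verify the candidate proto-form against each daughter:
Takai: start from *witubat.
  rule 1 (vowel merger): witubat → witubet
  rule 2 (intervocalic lenition): witubet → wisuvet
  rule 3: no change — wisuvet
  rule 4: no change — wisuvet
  ⇒ Takai wisuvet
Fezilen: *witubat > wetubat > wetupat  (by vowel merger, unconditioned shift)
*witubat is the unique common source.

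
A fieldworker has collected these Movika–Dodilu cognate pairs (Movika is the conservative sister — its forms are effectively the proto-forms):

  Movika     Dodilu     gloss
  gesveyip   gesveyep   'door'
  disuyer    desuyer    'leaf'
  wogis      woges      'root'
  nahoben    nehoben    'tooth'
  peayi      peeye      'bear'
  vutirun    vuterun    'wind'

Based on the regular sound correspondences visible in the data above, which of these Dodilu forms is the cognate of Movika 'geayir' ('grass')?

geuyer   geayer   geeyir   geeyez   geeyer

peayi ~ peeye — Movika a corresponds to Dodilu e after a vowel, before a consonant other than r, m, n, p, b, f, v.
vutirun ~ vuterun — Movika i corresponds to Dodilu e after a consonant, before r.
Applying these to Movika 'geayir':
  geayir → geeyir   (a→e after a vowel, before a consonant other than r, m, n, p, b, f, v)
  geeyir → geeyer   (i→e after a consonant, before r)
So the Dodilu cognate is 'geeyer'.

geeyer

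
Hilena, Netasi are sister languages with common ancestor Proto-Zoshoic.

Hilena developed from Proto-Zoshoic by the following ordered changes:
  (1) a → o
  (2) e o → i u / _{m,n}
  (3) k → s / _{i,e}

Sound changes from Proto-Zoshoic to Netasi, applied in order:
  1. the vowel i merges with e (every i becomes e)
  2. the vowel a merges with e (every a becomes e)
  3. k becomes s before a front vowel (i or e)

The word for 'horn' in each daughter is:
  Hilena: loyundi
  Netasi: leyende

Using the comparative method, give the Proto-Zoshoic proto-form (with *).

*layandi

Position 2: Hilena has o, Netasi has e. Taking the neighbouring segments as reconstructed: Hilena o could go back to *a or *o; Netasi e could go back to *a or *e or *i — the one source consistent with every daughter is *a.
Position 4: Hilena has u, Netasi has e. Taking the neighbouring segments as reconstructed: Hilena u could go back to *a or *o or *u; Netasi e could go back to *a or *e or *i — the one source consistent with every daughter is *a.
Continuing position by position gives *layandi; check it forward:
Hilena: start from *layandi.
  rule 1 (vowel merger): layandi → loyondi
  rule 2 (pre-nasal raising): loyondi → loyundi
  rule 3: no change — loyundi
  ⇒ Hilena loyundi
Netasi: start from *layandi.
  rule 1 (vowel merger): layandi → layande
  rule 2 (vowel merger): layande → leyende
  rule 3: no change — leyende
  ⇒ Netasi leyende
No other proto-form is consistent with every reflex, so the reconstruction is *layandi.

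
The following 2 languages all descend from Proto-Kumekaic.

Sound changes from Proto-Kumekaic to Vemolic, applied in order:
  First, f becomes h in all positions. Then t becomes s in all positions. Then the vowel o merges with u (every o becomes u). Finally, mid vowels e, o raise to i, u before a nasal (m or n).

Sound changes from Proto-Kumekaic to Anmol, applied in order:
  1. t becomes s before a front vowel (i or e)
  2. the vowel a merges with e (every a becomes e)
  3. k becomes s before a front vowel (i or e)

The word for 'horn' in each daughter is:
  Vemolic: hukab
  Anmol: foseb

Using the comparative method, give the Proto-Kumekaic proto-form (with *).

Position 2: Vemolic has u, Anmol has o. Anmol preserves o here (none of its changes turn any other segment into o), so the proto-segment is *o.
Position 4: Vemolic has a, Anmol has e. Vemolic preserves a here (none of its changes turn any other segment into a), so the proto-segment is *a.
This points to *fokab. Verify forward in each daughter:
Vemolic: start from *fokab.
  rule 1 (unconditioned shift): fokab → hokab
  rule 2: no change — hokab
  rule 3 (vowel merger): hokab → hukab
  rule 4: no change — hukab
  ⇒ Vemolic hukab
Anmol: *fokab
  fokab (rule 1 does not apply)
  fokab → fokeb   [vowel merger]
  fokeb → foseb   [palatalisation]
  giving Anmol foseb.
Only *fokab yields all of Vemolic hukab, Anmol foseb.

*fokab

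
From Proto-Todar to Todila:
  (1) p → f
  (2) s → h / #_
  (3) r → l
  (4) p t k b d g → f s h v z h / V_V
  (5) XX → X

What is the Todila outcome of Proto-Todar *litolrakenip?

Todila: *litolrakenip
  litolrakenip → litolrakenif   [unconditioned shift]
  litolrakenif (rule 2 does not apply)
  litolrakenif → litollakenif   [unconditioned shift]
  litollakenif → lisollahenif   [intervocalic lenition]
  lisollahenif → lisolahenif   [degemination]
  giving Todila lisolahenif.

lisolahenif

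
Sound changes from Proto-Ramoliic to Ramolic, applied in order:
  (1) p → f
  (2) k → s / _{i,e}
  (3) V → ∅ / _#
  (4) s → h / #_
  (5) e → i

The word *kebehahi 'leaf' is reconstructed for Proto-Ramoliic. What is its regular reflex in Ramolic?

hibihah

Ramolic: *kebehahi
  kebehahi (rule 1 does not apply)
  kebehahi → sebehahi   [palatalisation]
  sebehahi → sebehah   [apocope]
  sebehah → hebehah   [debuccalisation]
  hebehah → hibihah   [vowel merger]
  giving Ramolic hibihah.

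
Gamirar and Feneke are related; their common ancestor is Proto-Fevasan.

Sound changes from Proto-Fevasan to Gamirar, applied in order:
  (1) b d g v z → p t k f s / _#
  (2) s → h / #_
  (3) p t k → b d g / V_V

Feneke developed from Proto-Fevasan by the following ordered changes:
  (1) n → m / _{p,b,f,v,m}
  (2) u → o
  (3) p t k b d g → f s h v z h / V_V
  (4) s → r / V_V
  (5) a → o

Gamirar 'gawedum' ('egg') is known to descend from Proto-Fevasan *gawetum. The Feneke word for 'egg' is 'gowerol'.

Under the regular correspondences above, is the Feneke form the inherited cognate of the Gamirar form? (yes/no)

no

Derive the expected Feneke reflex of *gawetum:
Feneke: *gawetum > gawetom > gawesom > gawerom > gowerom  (by vowel merger, intervocalic lenition, rhotacism, vowel merger)
The regular Feneke reflex would be 'gowerom', but the attested form is 'gowerol'. The correspondence is irregular, so they are not cognates (the Feneke form has a different source).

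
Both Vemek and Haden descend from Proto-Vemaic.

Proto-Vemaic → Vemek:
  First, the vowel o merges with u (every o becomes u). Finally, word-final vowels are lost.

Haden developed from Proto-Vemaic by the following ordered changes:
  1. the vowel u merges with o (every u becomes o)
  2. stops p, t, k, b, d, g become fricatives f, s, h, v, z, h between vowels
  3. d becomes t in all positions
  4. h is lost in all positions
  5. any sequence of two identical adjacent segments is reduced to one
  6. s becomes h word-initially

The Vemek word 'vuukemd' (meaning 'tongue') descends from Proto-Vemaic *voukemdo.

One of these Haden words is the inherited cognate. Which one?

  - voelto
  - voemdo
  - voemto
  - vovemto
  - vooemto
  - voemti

voemto

Haden: *voukemdo
  voukemdo → vookemdo   [vowel merger]
  vookemdo → voohemdo   [intervocalic lenition]
  voohemdo → voohemto   [unconditioned shift]
  voohemto → vooemto   [h-loss]
  vooemto → voemto   [degemination]
  voemto (rule 6 does not apply)
  giving Haden voemto.
Only 'voemto' matches the regular Haden development of *voukemdo.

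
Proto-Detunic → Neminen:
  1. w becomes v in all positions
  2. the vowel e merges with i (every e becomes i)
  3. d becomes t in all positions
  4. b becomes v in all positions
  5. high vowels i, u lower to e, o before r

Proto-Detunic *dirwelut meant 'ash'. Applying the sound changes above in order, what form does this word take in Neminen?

Neminen: start from *dirwelut.
  rule 1 (unconditioned shift): dirwelut → dirvelut
  rule 2 (vowel merger): dirvelut → dirvilut
  rule 3 (unconditioned shift): dirvilut → tirvilut
  rule 4: no change — tirvilut
  rule 5 (pre-rhotic lowering): tirvilut → tervilut
  ⇒ Neminen tervilut

tervilut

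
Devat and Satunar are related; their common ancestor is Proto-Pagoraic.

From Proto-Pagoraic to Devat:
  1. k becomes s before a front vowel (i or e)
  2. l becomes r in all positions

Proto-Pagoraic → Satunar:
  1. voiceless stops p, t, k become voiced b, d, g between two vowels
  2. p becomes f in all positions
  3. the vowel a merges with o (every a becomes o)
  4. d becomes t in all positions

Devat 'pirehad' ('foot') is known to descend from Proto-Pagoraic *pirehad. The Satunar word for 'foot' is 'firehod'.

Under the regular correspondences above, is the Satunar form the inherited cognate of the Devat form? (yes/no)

Derive the expected Satunar reflex of *pirehad:
Satunar: *pirehad
  pirehad (rule 1 does not apply)
  pirehad → firehad   [unconditioned shift]
  firehad → firehod   [vowel merger]
  firehod → firehot   [unconditioned shift]
  giving Satunar firehot.
The regular Satunar reflex would be 'firehot', but the attested form is 'firehod'. The correspondence is irregular, so they are not cognates (the Satunar form has a different source).

no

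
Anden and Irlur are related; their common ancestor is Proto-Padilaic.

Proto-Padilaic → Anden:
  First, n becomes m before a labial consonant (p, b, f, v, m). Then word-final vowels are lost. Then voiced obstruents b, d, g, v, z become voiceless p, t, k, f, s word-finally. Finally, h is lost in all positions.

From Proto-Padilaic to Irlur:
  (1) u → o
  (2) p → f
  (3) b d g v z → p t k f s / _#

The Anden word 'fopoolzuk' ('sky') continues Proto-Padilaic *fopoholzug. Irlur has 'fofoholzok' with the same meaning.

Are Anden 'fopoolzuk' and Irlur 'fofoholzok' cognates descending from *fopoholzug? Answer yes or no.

yes

Derive the expected Irlur reflex of *fopoholzug:
Irlur: *fopoholzug
  fopoholzug → fopoholzog   [vowel merger]
  fopoholzog → fofoholzog   [unconditioned shift]
  fofoholzog → fofoholzok   [final devoicing]
  giving Irlur fofoholzok.
Irlur 'fofoholzok' matches the regular reflex exactly, so the pair is cognate.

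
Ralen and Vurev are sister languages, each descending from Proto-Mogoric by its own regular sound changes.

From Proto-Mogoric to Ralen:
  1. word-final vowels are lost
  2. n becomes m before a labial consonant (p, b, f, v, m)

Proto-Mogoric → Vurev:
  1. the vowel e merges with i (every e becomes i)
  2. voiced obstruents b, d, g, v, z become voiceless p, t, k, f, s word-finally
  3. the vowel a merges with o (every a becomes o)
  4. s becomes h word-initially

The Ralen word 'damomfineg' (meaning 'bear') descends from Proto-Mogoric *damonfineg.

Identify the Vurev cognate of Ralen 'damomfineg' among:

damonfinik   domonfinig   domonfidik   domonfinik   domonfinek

domonfinik

Vurev: *damonfineg
  damonfineg → damonfinig   [vowel merger]
  damonfinig → damonfinik   [final devoicing]
  damonfinik → domonfinik   [vowel merger]
  domonfinik (rule 4 does not apply)
  giving Vurev domonfinik.
The other candidates each miss or misapply at least one Vurev change.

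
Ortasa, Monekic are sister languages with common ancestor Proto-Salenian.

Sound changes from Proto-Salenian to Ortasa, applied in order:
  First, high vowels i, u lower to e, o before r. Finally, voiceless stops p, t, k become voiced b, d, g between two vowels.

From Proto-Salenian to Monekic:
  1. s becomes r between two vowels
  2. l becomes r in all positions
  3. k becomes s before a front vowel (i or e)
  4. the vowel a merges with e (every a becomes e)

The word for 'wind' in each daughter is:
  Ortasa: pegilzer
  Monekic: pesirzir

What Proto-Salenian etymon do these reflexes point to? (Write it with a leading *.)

Position 3: Ortasa has g, Monekic has s. Taking the neighbouring segments as reconstructed: Ortasa g could go back to *k or *g; Monekic s can only go back to *k — the one source consistent with every daughter is *k.
Position 5: Ortasa has l, Monekic has r. Ortasa preserves l here (none of its changes turn any other segment into l), so the proto-segment is *l.
Continuing position by position gives *pekilzir; check it forward:
Ortasa: start from *pekilzir.
  rule 1 (pre-rhotic lowering): pekilzir → pekilzer
  rule 2 (intervocalic voicing): pekilzer → pegilzer
  ⇒ Ortasa pegilzer
Monekic: *pekilzir
  pekilzir (rule 1 does not apply)
  pekilzir → pekirzir   [unconditioned shift]
  pekirzir → pesirzir   [palatalisation]
  pesirzir (rule 4 does not apply)
  giving Monekic pesirzir.
Only *pekilzir yields all of Ortasa pegilzer, Monekic pesirzir.

*pekilzir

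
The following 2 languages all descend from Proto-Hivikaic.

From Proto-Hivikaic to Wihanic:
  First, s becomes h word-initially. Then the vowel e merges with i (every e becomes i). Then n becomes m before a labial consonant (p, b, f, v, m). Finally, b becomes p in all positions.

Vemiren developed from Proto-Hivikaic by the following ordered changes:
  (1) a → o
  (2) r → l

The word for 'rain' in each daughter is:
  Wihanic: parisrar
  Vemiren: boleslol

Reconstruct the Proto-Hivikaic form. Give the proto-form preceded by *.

Position 3: Wihanic has r, Vemiren has l. Wihanic preserves r here (none of its changes turn any other segment into r), so the proto-segment is *r.
Position 1: Wihanic has p, Vemiren has b. Vemiren preserves b here (none of its changes turn any other segment into b), so the proto-segment is *b.
Verify the candidate proto-form against each daughter:
Wihanic: *baresrar
  baresrar (rule 1 does not apply)
  baresrar → barisrar   [vowel merger]
  barisrar (rule 3 does not apply)
  barisrar → parisrar   [unconditioned shift]
  giving Wihanic parisrar.
Vemiren: *baresrar
  baresrar → boresror   [vowel merger]
  boresror → boleslol   [unconditioned shift]
  giving Vemiren boleslol.
Only *baresrar yields all of Wihanic parisrar, Vemiren boleslol.

*baresrar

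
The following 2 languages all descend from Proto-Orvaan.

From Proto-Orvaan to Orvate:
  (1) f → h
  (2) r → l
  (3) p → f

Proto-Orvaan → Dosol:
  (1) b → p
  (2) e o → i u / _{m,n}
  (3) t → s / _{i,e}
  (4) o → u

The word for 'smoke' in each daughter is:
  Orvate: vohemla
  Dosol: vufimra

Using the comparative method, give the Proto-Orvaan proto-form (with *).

Position 6: Orvate has l, Dosol has r. Dosol preserves r here (none of its changes turn any other segment into r), so the proto-segment is *r.
Position 3: Orvate has h, Dosol has f. Dosol preserves f here (none of its changes turn any other segment into f), so the proto-segment is *f.
This points to *vofemra. Verify forward in each daughter:
Orvate: *vofemra
  vofemra → vohemra   [unconditioned shift]
  vohemra → vohemla   [unconditioned shift]
  vohemla (rule 3 does not apply)
  giving Orvate vohemla.
Dosol: start from *vofemra.
  rule 1: no change — vofemra
  rule 2 (pre-nasal raising): vofemra → vofimra
  rule 3: no change — vofimra
  rule 4 (vowel merger): vofimra → vufimra
  ⇒ Dosol vufimra
*vofemra is the unique common source.

*vofemra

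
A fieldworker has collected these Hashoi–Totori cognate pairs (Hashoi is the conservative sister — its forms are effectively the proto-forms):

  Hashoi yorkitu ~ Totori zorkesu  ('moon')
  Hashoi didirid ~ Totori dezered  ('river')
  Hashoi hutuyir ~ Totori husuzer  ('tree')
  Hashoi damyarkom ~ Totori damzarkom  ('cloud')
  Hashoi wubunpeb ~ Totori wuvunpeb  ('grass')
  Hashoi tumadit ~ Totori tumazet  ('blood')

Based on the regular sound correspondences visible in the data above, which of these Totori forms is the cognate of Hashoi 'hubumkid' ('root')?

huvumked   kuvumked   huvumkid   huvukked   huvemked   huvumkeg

wubunpeb ~ wuvunpeb — Hashoi b corresponds to Totori v between vowels (before a back vowel).
yorkitu ~ zorkesu, didirid ~ dezered — Hashoi i corresponds to Totori e after a consonant, before a consonant other than r, m, n, p, b, f, v.
Applying these to Hashoi 'hubumkid':
  hubumkid → huvumkid   (b→v between vowels (before a back vowel))
  huvumkid → huvumked   (i→e after a consonant, before a consonant other than r, m, n, p, b, f, v)
So the Totori cognate is 'huvumked'.

huvumked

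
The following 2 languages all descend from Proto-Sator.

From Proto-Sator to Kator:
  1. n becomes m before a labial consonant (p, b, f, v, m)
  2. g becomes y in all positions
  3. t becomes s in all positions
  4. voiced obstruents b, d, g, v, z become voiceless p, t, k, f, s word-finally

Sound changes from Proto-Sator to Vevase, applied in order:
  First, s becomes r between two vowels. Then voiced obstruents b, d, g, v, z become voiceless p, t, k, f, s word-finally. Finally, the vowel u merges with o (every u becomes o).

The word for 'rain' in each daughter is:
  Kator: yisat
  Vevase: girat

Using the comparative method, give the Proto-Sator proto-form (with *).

Position 1: Kator has y, Vevase has g. Vevase preserves g here (none of its changes turn any other segment into g), so the proto-segment is *g.
Position 5: Kator has t, Vevase has t. In Kator, t can only continue *d, so the proto-segment is *d.
Position 3: Kator has s, Vevase has r. Taking the neighbouring segments as reconstructed: Kator s could go back to *t or *s; Vevase r could go back to *s or *r — the one source consistent with every daughter is *s.
The remaining positions agree across the daughters. Check the candidate against every language:
Kator: start from *gisad.
  rule 1: no change — gisad
  rule 2 (unconditioned shift): gisad → yisad
  rule 3: no change — yisad
  rule 4 (final devoicing): yisad → yisat
  ⇒ Kator yisat
Vevase: *gisad
  gisad → girad   [rhotacism]
  girad → girat   [final devoicing]
  girat (rule 3 does not apply)
  giving Vevase girat.
No other proto-form is consistent with every reflex, so the reconstruction is *gisad.

*gisad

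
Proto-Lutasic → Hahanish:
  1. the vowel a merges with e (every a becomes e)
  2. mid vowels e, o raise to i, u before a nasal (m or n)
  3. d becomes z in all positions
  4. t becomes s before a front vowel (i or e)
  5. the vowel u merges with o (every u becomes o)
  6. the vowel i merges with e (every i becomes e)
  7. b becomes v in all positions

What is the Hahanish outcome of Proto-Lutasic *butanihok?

vosenehok

Hahanish: start from *butanihok.
  rule 1 (vowel merger): butanihok → butenihok
  rule 2 (pre-nasal raising): butenihok → butinihok
  rule 3: no change — butinihok
  rule 4 (palatalisation): butinihok → businihok
  rule 5 (vowel merger): businihok → bosinihok
  rule 6 (vowel merger): bosinihok → bosenehok
  rule 7 (unconditioned shift): bosenehok → vosenehok
  ⇒ Hahanish vosenehok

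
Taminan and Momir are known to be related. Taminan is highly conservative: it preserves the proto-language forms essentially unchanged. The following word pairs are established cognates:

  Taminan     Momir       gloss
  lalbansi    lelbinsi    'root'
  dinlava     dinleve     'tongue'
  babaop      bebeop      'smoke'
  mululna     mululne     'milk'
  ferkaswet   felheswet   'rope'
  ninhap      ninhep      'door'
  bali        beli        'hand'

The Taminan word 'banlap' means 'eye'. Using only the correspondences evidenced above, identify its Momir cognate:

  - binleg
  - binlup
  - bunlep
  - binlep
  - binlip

lalbansi ~ lelbinsi — Taminan a corresponds to Momir i after a consonant, before a nasal.
ninhap ~ ninhep — Taminan a corresponds to Momir e after a consonant, before a labial obstruent.
Applying these to Taminan 'banlap':
  banlap → binlap   (a→i after a consonant, before a nasal)
  binlap → binlep   (a→e after a consonant, before a labial obstruent)
So the Momir cognate is 'binlep'.

binlep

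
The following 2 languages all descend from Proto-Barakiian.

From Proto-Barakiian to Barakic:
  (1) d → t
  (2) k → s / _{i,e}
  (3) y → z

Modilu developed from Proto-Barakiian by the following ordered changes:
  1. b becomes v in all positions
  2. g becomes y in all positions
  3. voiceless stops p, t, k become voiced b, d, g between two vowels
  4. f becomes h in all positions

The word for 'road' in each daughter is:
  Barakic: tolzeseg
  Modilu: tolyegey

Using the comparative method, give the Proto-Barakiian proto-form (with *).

*tolyekeg

Position 4: Barakic has z, Modilu has y. Taking the neighbouring segments as reconstructed: Barakic z could go back to *z or *y; Modilu y could go back to *g or *y — the one source consistent with every daughter is *y.
Position 6: Barakic has s, Modilu has g. In Modilu, g can only continue *k, so the proto-segment is *k.
Continuing position by position gives *tolyekeg; check it forward:
Barakic: start from *tolyekeg.
  rule 1: no change — tolyekeg
  rule 2 (palatalisation): tolyekeg → tolyeseg
  rule 3 (unconditioned shift): tolyeseg → tolzeseg
  ⇒ Barakic tolzeseg
Modilu: *tolyekeg
  tolyekeg (rule 1 does not apply)
  tolyekeg → tolyekey   [unconditioned shift]
  tolyekey → tolyegey   [intervocalic voicing]
  tolyegey (rule 4 does not apply)
  giving Modilu tolyegey.
*tolyekeg is the unique common source.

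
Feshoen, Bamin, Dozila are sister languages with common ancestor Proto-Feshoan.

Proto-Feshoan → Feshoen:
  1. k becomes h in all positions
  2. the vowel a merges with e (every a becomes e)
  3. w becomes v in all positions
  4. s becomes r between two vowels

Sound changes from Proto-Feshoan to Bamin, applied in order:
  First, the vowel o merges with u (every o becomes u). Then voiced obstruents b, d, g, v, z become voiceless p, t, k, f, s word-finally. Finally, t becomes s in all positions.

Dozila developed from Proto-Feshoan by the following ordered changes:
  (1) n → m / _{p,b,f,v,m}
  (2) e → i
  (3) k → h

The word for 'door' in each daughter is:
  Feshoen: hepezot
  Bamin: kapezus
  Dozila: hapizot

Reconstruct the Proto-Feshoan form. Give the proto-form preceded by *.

Position 2: Feshoen has e, Bamin has a, Dozila has a. Bamin preserves a here (none of its changes turn any other segment into a), so the proto-segment is *a.
Position 1: Feshoen has h, Bamin has k, Dozila has h. Taking the neighbouring segments as reconstructed: Feshoen h could go back to *k or *h; Bamin k can only go back to *k; Dozila h could go back to *k or *h — the one source consistent with every daughter is *k.
Position 6: Feshoen has o, Bamin has u, Dozila has o. Feshoen preserves o here (none of its changes turn any other segment into o), so the proto-segment is *o.
This points to *kapezot. Verify forward in each daughter:
Feshoen: *kapezot > hapezot > hepezot  (by unconditioned shift, vowel merger)
Bamin: start from *kapezot.
  rule 1 (vowel merger): kapezot → kapezut
  rule 2: no change — kapezut
  rule 3 (unconditioned shift): kapezut → kapezus
  ⇒ Bamin kapezus
Dozila: *kapezot > kapizot > hapizot  (by vowel merger, unconditioned shift)
No other proto-form is consistent with every reflex, so the reconstruction is *kapezot.

*kapezot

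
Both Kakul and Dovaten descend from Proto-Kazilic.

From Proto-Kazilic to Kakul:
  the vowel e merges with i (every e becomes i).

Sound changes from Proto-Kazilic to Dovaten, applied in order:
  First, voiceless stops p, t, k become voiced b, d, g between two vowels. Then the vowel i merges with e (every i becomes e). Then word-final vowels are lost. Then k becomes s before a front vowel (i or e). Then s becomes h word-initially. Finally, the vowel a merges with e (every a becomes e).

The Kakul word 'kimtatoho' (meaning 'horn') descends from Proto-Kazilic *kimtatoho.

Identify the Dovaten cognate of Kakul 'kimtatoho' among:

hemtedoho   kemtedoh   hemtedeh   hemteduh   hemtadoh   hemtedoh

Dovaten: *kimtatoho > kimtadoho > kemtadoho > kemtadoh > semtadoh > hemtadoh > hemtedoh  (by intervocalic voicing, vowel merger, apocope, palatalisation, debuccalisation, vowel merger)
Among the options, 'hemtedoh' alone shows every Dovaten change applied in order.

hemtedoh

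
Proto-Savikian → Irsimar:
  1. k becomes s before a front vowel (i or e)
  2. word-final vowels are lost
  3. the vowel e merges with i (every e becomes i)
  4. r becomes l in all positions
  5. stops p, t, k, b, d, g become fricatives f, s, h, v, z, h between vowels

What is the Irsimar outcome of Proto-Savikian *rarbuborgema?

lalbuvolgim

Irsimar: start from *rarbuborgema.
  rule 1: no change — rarbuborgema
  rule 2 (apocope): rarbuborgema → rarbuborgem
  rule 3 (vowel merger): rarbuborgem → rarbuborgim
  rule 4 (unconditioned shift): rarbuborgim → lalbubolgim
  rule 5 (intervocalic lenition): lalbubolgim → lalbuvolgim
  ⇒ Irsimar lalbuvolgim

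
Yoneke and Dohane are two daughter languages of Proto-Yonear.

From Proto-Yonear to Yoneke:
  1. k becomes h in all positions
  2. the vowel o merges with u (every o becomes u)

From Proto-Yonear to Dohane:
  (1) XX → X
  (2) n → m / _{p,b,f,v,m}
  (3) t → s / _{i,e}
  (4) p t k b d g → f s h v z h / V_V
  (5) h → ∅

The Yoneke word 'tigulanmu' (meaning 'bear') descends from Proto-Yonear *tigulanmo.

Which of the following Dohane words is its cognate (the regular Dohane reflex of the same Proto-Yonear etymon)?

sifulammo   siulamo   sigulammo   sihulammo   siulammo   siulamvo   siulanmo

siulammo

Dohane: *tigulanmo
  tigulanmo (rule 1 does not apply)
  tigulanmo → tigulammo   [nasal place assimilation]
  tigulammo → sigulammo   [palatalisation]
  sigulammo → sihulammo   [intervocalic lenition]
  sihulammo → siulammo   [h-loss]
  giving Dohane siulammo.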